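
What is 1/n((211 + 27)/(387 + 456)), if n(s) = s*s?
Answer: 710649/56644 ≈ 12.546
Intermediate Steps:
n(s) = s²
1/n((211 + 27)/(387 + 456)) = 1/(((211 + 27)/(387 + 456))²) = 1/((238/843)²) = 1/(56644/710649) = 710649/56644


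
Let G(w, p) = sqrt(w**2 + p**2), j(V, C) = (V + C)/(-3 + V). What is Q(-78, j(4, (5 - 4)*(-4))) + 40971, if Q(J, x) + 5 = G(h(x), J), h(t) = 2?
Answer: 40966 + 2*sqrt(1522) ≈ 41044.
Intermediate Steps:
j(V, C) = (C + V)/(-3 + V)
G(w, p) = sqrt(p**2 + w**2)
Q(J, x) = -5 + sqrt(4 + J**2) (Q(J, x) = -5 + sqrt(J**2 + 2**2) = -5 + sqrt(J**2 + 4) = -5 + sqrt(4 + J**2))
Q(-78, j(4, (5 - 4)*(-4))) + 40971 = (-5 + sqrt(4 + (-78)**2)) + 40971 = (-5 + sqrt(4 + 6084)) + 40971 = (-5 + sqrt(6088)) + 40971 = (-5 + 2*sqrt(1522)) + 40971 = 40966 + 2*sqrt(1522)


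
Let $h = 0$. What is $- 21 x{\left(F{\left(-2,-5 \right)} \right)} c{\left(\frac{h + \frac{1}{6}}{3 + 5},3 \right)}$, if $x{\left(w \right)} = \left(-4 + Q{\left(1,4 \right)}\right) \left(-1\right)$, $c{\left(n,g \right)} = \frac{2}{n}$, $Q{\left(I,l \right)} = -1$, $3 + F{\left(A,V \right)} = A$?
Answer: $-10080$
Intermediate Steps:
$F{\left(A,V \right)} = -3 + A$
$x{\left(w \right)} = 5$ ($x{\left(w \right)} = \left(-4 - 1\right) \left(-1\right) = \left(-5\right) \left(-1\right) = 5$)
$- 21 x{\left(F{\left(-2,-5 \right)} \right)} c{\left(\frac{h + \frac{1}{6}}{3 + 5},3 \right)} = \left(-21\right) 5 \frac{2}{\left(0 + \frac{1}{6}\right) \frac{1}{3 + 5}} = - 105 \frac{2}{\left(0 + \frac{1}{6}\right) \frac{1}{8}} = - 105 \frac{2}{\frac{1}{6} \cdot \frac{1}{8}} = - 105 \cdot 2 \frac{1}{\frac{1}{48}} = - 105 \cdot 2 \cdot 48 = \left(-105\right) 96 = -10080$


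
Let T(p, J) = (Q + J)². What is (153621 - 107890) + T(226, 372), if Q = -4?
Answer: 181155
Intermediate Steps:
T(p, J) = (-4 + J)²
(153621 - 107890) + T(226, 372) = (153621 - 107890) + (-4 + 372)² = 45731 + 368² = 45731 + 135424 = 181155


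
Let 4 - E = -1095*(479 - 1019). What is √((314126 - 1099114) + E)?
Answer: 2*I*√344071 ≈ 1173.2*I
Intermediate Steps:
E = -591296 (E = 4 - (-1095)*(479 - 1019) = 4 - (-1095)*(-540) = 4 - 1*591300 = 4 - 591300 = -591296)
√((314126 - 1099114) + E) = √((314126 - 1099114) - 591296) = √(-784988 - 591296) = √(-1376284) = 2*I*√344071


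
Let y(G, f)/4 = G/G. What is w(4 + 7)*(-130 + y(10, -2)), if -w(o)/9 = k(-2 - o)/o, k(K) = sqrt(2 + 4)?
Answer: 1134*sqrt(6)/11 ≈ 252.52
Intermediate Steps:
y(G, f) = 4 (y(G, f) = 4*(G/G) = 4*1 = 4)
k(K) = sqrt(6)
w(o) = -9*sqrt(6)/o
w(4 + 7)*(-130 + y(10, -2)) = (-9*sqrt(6)/(4 + 7))*(-130 + 4) = -9*sqrt(6)/11*(-126) = 1134*sqrt(6)/11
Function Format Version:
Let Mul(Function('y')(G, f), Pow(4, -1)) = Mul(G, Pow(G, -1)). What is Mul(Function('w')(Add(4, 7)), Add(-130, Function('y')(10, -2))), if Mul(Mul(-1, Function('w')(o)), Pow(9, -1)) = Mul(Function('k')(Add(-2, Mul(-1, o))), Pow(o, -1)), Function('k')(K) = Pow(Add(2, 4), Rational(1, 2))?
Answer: Mul(Rational(1134, 11), Pow(6, Rational(1, 2))) ≈ 252.52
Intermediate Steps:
Function('y')(G, f) = 4 (Function('y')(G, f) = Mul(4, Mul(G, Pow(G, -1))) = Mul(4, 1) = 4)
Function('k')(K) = Pow(6, Rational(1, 2))
Function('w')(o) = Mul(-9, Pow(6, Rational(1, 2)), Pow(o, -1)) (Function('w')(o) = Mul(-9, Mul(Pow(6, Rational(1, 2)), Pow(o, -1))) = Mul(-9, Pow(6, Rational(1, 2)), Pow(o, -1)))
Mul(Function('w')(Add(4, 7)), Add(-130, Function('y')(10, -2))) = Mul(Mul(-9, Pow(6, Rational(1, 2)), Pow(Add(4, 7), -1)), Add(-130, 4)) = Mul(Mul(-9, Pow(6, Rational(1, 2)), Pow(11, -1)), -126) = Mul(Mul(-9, Pow(6, Rational(1, 2)), Rational(1, 11)), -126) = Mul(Mul(Rational(-9, 11), Pow(6, Rational(1, 2))), -126) = Mul(Rational(1134, 11), Pow(6, Rational(1, 2)))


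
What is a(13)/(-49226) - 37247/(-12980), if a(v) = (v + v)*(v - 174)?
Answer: 943927551/319476740 ≈ 2.9546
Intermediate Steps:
a(v) = 2*v*(-174 + v) (a(v) = (2*v)*(-174 + v) = 2*v*(-174 + v))
a(13)/(-49226) - 37247/(-12980) = (2*13*(-174 + 13))/(-49226) - 37247/(-12980) = (2*13*(-161))*(-1/49226) - 37247*(-1/12980) = -4186*(-1/49226) + 37247/12980 = 2093/24613 + 37247/12980 = 943927551/319476740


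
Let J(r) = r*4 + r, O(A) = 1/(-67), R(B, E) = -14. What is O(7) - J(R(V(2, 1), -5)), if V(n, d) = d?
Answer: 4689/67 ≈ 69.985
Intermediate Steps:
O(A) = -1/67
J(r) = 5*r (J(r) = 4*r + r = 5*r)
O(7) - J(R(V(2, 1), -5)) = -1/67 - 5*(-14) = -1/67 - 1*(-70) = -1/67 + 70 = 4689/67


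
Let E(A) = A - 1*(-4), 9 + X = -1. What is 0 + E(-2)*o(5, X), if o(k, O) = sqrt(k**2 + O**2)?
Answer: 10*sqrt(5) ≈ 22.361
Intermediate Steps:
X = -10 (X = -9 - 1 = -10)
o(k, O) = sqrt(O**2 + k**2)
E(A) = 4 + A (E(A) = A + 4 = 4 + A)
0 + E(-2)*o(5, X) = 0 + (4 - 2)*sqrt((-10)**2 + 5**2) = 0 + 2*sqrt(100 + 25) = 0 + 2*sqrt(125) = 0 + 2*(5*sqrt(5)) = 0 + 10*sqrt(5) = 10*sqrt(5)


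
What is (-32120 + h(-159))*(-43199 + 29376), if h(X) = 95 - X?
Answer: 440483718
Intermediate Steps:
(-32120 + h(-159))*(-43199 + 29376) = (-32120 + (95 - 1*(-159)))*(-43199 + 29376) = (-32120 + (95 + 159))*(-13823) = (-32120 + 254)*(-13823) = -31866*(-13823) = 440483718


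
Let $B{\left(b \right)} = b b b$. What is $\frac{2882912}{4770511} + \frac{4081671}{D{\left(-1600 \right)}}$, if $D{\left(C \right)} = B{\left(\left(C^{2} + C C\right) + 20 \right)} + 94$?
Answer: $\frac{386942433110168074318693609}{640294651213331562196516034} \approx 0.60432$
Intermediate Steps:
$B{\left(b \right)} = b^{3}$ ($B{\left(b \right)} = b^{2} b = b^{3}$)
$D{\left(C \right)} = 94 + \left(20 + 2 C^{2}\right)^{3}$ ($D{\left(C \right)} = \left(\left(C^{2} + C C\right) + 20\right)^{3} + 94 = \left(\left(C^{2} + C^{2}\right) + 20\right)^{3} + 94 = \left(2 C^{2} + 20\right)^{3} + 94 = \left(20 + 2 C^{2}\right)^{3} + 94 = 94 + \left(20 + 2 C^{2}\right)^{3}$)
$\frac{2882912}{4770511} + \frac{4081671}{D{\left(-1600 \right)}} = \frac{2882912}{4770511} + \frac{4081671}{94 + 8 \left(10 + \left(-1600\right)^{2}\right)^{3}} = 2882912 \cdot \frac{1}{4770511} + \frac{4081671}{94 + 8 \left(10 + 2560000\right)^{3}} = \frac{2882912}{4770511} + \frac{4081671}{94 + 8 \cdot 2560010^{3}} = \frac{2882912}{4770511} + \frac{4081671}{94 + 8 \cdot 16777412608768001000} = \frac{2882912}{4770511} + \frac{4081671}{94 + 134219300870144008000} = \frac{2882912}{4770511} + \frac{4081671}{134219300870144008094} = \frac{386942433110168074318693609}{640294651213331562196516034}$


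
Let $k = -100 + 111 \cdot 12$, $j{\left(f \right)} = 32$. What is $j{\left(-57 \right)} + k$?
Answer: $1264$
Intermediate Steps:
$k = 1232$ ($k = -100 + 1332 = 1232$)
$j{\left(-57 \right)} + k = 32 + 1232 = 1264$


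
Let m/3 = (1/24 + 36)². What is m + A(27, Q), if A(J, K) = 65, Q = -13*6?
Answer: 760705/192 ≈ 3962.0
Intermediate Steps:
Q = -78
m = 748225/192 (m = 3*(1/24 + 36)² = 3*(865/24)² = 3*(748225/576) = 748225/192 ≈ 3897.0)
m + A(27, Q) = 748225/192 + 65 = 760705/192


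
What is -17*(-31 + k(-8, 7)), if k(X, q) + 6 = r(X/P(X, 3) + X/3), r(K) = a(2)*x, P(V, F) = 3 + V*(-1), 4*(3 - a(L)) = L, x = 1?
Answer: 1173/2 ≈ 586.50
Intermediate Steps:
a(L) = 3 - L/4
P(V, F) = 3 - V
r(K) = 5/2 (r(K) = (3 - 1/4*2)*1 = (3 - 1/2)*1 = (5/2)*1 = 5/2)
k(X, q) = -7/2 (k(X, q) = -6 + 5/2 = -7/2)
-17*(-31 + k(-8, 7)) = -17*(-31 - 7/2) = -17*(-69/2) = 1173/2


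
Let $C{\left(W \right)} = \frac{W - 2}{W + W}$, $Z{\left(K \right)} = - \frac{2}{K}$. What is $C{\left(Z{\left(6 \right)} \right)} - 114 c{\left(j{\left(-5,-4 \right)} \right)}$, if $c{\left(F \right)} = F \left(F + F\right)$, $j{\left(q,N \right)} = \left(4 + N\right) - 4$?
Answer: $- \frac{7289}{2} \approx -3644.5$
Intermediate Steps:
$j{\left(q,N \right)} = N$
$C{\left(W \right)} = \frac{-2 + W}{2 W}$
$c{\left(F \right)} = 2 F^{2}$ ($c{\left(F \right)} = F 2 F = 2 F^{2}$)
$C{\left(Z{\left(6 \right)} \right)} - 114 c{\left(j{\left(-5,-4 \right)} \right)} = \frac{-2 - \frac{2}{6}}{2 \left(- \frac{2}{6}\right)} - 114 \cdot 2 \left(-4\right)^{2} = \frac{-2 - \frac{1}{3}}{2 \left(\left(-2\right) \frac{1}{6}\right)} - 114 \cdot 2 \cdot 16 = \frac{-2 - \frac{1}{3}}{2 \left(- \frac{1}{3}\right)} - 3648 = \frac{1}{2} \left(-3\right) \left(- \frac{7}{3}\right) - 3648 = \frac{7}{2} - 3648 = - \frac{7289}{2}$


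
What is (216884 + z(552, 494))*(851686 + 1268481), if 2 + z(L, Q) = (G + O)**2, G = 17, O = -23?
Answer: 459902385306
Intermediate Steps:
z(L, Q) = 34 (z(L, Q) = -2 + (17 - 23)**2 = -2 + (-6)**2 = -2 + 36 = 34)
(216884 + z(552, 494))*(851686 + 1268481) = (216884 + 34)*(851686 + 1268481) = 216918*2120167 = 459902385306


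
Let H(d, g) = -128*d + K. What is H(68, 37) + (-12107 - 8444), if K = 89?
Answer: -29166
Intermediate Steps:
H(d, g) = 89 - 128*d (H(d, g) = -128*d + 89 = 89 - 128*d)
H(68, 37) + (-12107 - 8444) = (89 - 128*68) + (-12107 - 8444) = (89 - 8704) - 20551 = -8615 - 20551 = -29166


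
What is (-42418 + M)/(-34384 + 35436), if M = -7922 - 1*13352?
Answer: -15923/263 ≈ -60.544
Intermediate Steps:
M = -21274 (M = -7922 - 13352 = -21274)
(-42418 + M)/(-34384 + 35436) = (-42418 - 21274)/(-34384 + 35436) = -63692/1052 = -63692*1/1052 = -15923/263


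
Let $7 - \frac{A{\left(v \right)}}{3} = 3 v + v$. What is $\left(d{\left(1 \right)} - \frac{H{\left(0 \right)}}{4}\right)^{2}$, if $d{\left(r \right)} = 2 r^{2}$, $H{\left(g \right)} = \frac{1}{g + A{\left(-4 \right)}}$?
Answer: $\frac{303601}{76176} \approx 3.9855$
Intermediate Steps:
$A{\left(v \right)} = 21 - 12 v$ ($A{\left(v \right)} = 21 - 3 \left(3 v + v\right) = 21 - 3 \cdot 4 v = 21 - 12 v$)
$H{\left(g \right)} = \frac{1}{69 + g}$ ($H{\left(g \right)} = \frac{1}{g + \left(21 - -48\right)} = \frac{1}{g + \left(21 + 48\right)} = \frac{1}{g + 69} = \frac{1}{69 + g}$)
$\left(d{\left(1 \right)} - \frac{H{\left(0 \right)}}{4}\right)^{2} = \left(2 \cdot 1^{2} - \frac{1}{\left(69 + 0\right) 4}\right)^{2} = \left(2 \cdot 1 - \frac{1}{69} \cdot \frac{1}{4}\right)^{2} = \left(2 - \frac{1}{69} \cdot \frac{1}{4}\right)^{2} = \left(2 - \frac{1}{276}\right)^{2} = \left(\frac{551}{276}\right)^{2} = \frac{303601}{76176}$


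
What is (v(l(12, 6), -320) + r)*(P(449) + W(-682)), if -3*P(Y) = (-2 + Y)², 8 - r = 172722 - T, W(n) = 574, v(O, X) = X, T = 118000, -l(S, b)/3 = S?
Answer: 3633839986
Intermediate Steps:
l(S, b) = -3*S
r = -54714 (r = 8 - (172722 - 1*118000) = 8 - (172722 - 118000) = 8 - 1*54722 = 8 - 54722 = -54714)
P(Y) = -(-2 + Y)²/3
(v(l(12, 6), -320) + r)*(P(449) + W(-682)) = (-320 - 54714)*(-(-2 + 449)²/3 + 574) = -55034*(-⅓*447² + 574) = -55034*(-⅓*199809 + 574) = -55034*(-66603 + 574) = -55034*(-66029) = 3633839986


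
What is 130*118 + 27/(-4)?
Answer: 61333/4 ≈ 15333.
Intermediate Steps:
130*118 + 27/(-4) = 15340 + 27*(-¼) = 15340 - 27/4 = 61333/4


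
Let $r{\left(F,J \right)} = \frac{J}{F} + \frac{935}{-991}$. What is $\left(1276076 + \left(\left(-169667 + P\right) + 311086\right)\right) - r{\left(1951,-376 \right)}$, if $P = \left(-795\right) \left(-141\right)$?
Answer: $\frac{2957374215991}{1933441} \approx 1.5296 \cdot 10^{6}$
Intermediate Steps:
$r{\left(F,J \right)} = - \frac{935}{991} + \frac{J}{F}$ ($r{\left(F,J \right)} = \frac{J}{F} + 935 \left(- \frac{1}{991}\right) = \frac{J}{F} - \frac{935}{991} = - \frac{935}{991} + \frac{J}{F}$)
$P = 112095$
$\left(1276076 + \left(\left(-169667 + P\right) + 311086\right)\right) - r{\left(1951,-376 \right)} = \left(1276076 + \left(\left(-169667 + 112095\right) + 311086\right)\right) - \left(- \frac{935}{991} - \frac{376}{1951}\right) = \left(1276076 + \left(-57572 + 311086\right)\right) - \left(- \frac{935}{991} - \frac{376}{1951}\right) = \left(1276076 + 253514\right) - \left(- \frac{935}{991} - \frac{376}{1951}\right) = 1529590 - - \frac{2196801}{1933441} = 1529590 + \frac{2196801}{1933441} = \frac{2957374215991}{1933441}$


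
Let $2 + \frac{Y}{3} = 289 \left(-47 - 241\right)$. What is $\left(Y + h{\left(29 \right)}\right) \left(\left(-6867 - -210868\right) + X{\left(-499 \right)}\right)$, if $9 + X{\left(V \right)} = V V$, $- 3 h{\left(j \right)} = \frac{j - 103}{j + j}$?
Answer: $- \frac{9840836692741}{87} \approx -1.1311 \cdot 10^{11}$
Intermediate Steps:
$h{\left(j \right)} = - \frac{-103 + j}{6 j}$ ($h{\left(j \right)} = - \frac{\left(j - 103\right) \frac{1}{j + j}}{3} = - \frac{\left(-103 + j\right) \frac{1}{2 j}}{3} = - \frac{\frac{1}{2} \frac{1}{j} \left(-103 + j\right)}{3} = - \frac{-103 + j}{6 j}$)
$Y = -249702$ ($Y = -6 + 3 \cdot 289 \left(-47 - 241\right) = -6 + 3 \cdot 289 \left(-288\right) = -6 + 3 \left(-83232\right) = -6 - 249696 = -249702$)
$X{\left(V \right)} = -9 + V^{2}$ ($X{\left(V \right)} = -9 + V V = -9 + V^{2}$)
$\left(Y + h{\left(29 \right)}\right) \left(\left(-6867 - -210868\right) + X{\left(-499 \right)}\right) = \left(-249702 + \frac{103 - 29}{6 \cdot 29}\right) \left(\left(-6867 - -210868\right) - \left(9 - \left(-499\right)^{2}\right)\right) = \left(-249702 + \frac{1}{6} \cdot \frac{1}{29} \left(103 - 29\right)\right) \left(\left(-6867 + 210868\right) + \left(-9 + 249001\right)\right) = \left(-249702 + \frac{1}{6} \cdot \frac{1}{29} \cdot 74\right) \left(204001 + 248992\right) = \left(-249702 + \frac{37}{87}\right) 452993 = \left(- \frac{21724037}{87}\right) 452993 = - \frac{9840836692741}{87}$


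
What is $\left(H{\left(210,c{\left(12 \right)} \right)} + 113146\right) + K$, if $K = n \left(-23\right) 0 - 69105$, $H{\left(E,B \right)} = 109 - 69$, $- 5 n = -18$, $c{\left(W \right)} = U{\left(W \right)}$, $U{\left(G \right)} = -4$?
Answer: $44081$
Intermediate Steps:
$c{\left(W \right)} = -4$
$n = \frac{18}{5}$ ($n = \left(- \frac{1}{5}\right) \left(-18\right) = \frac{18}{5} \approx 3.6$)
$H{\left(E,B \right)} = 40$ ($H{\left(E,B \right)} = 109 - 69 = 40$)
$K = -69105$ ($K = \frac{18}{5} \left(-23\right) 0 - 69105 = \left(- \frac{414}{5}\right) 0 - 69105 = 0 - 69105 = -69105$)
$\left(H{\left(210,c{\left(12 \right)} \right)} + 113146\right) + K = \left(40 + 113146\right) - 69105 = 113186 - 69105 = 44081$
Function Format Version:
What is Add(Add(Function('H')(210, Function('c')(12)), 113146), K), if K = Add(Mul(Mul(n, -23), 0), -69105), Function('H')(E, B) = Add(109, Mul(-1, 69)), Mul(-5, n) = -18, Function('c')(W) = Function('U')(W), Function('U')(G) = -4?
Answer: 44081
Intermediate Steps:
Function('c')(W) = -4
n = Rational(18, 5) (n = Mul(Rational(-1, 5), -18) = Rational(18, 5) ≈ 3.6000)
Function('H')(E, B) = 40 (Function('H')(E, B) = Add(109, -69) = 40)
K = -69105 (K = Add(Mul(Mul(Rational(18, 5), -23), 0), -69105) = Add(Mul(Rational(-414, 5), 0), -69105) = Add(0, -69105) = -69105)
Add(Add(Function('H')(210, Function('c')(12)), 113146), K) = Add(Add(40, 113146), -69105) = Add(113186, -69105) = 44081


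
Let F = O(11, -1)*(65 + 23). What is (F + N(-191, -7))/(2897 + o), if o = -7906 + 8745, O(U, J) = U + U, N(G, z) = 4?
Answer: 485/934 ≈ 0.51927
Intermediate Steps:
O(U, J) = 2*U
o = 839
F = 1936 (F = (2*11)*(65 + 23) = 22*88 = 1936)
(F + N(-191, -7))/(2897 + o) = (1936 + 4)/(2897 + 839) = 1940/3736 = 1940*(1/3736) = 485/934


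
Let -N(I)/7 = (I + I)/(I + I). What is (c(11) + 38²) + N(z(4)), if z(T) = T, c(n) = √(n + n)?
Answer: 1437 + √22 ≈ 1441.7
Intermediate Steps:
c(n) = √2*√n (c(n) = √(2*n) = √2*√n)
N(I) = -7 (N(I) = -7*(I + I)/(I + I) = -7*2*I/(2*I) = -7*2*I*1/(2*I) = -7*1 = -7)
(c(11) + 38²) + N(z(4)) = (√2*√11 + 38²) - 7 = (√22 + 1444) - 7 = (1444 + √22) - 7 = 1437 + √22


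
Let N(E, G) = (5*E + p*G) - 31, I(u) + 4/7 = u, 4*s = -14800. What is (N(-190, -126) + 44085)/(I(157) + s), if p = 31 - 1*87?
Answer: -6384/451 ≈ -14.155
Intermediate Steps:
s = -3700 (s = (¼)*(-14800) = -3700)
I(u) = -4/7 + u
p = -56 (p = 31 - 87 = -56)
N(E, G) = -31 - 56*G + 5*E (N(E, G) = (5*E - 56*G) - 31 = (-56*G + 5*E) - 31 = -31 - 56*G + 5*E)
(N(-190, -126) + 44085)/(I(157) + s) = ((-31 - 56*(-126) + 5*(-190)) + 44085)/((-4/7 + 157) - 3700) = ((-31 + 7056 - 950) + 44085)/(1095/7 - 3700) = (6075 + 44085)/(-24805/7) = 50160*(-7/24805) = -6384/451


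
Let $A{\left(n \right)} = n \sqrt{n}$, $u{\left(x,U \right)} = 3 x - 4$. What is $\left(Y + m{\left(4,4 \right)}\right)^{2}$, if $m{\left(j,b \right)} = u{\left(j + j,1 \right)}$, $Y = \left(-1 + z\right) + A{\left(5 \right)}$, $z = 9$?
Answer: $909 + 280 \sqrt{5} \approx 1535.1$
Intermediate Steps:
$u{\left(x,U \right)} = -4 + 3 x$
$A{\left(n \right)} = n^{\frac{3}{2}}$
$Y = 8 + 5 \sqrt{5}$ ($Y = \left(-1 + 9\right) + 5^{\frac{3}{2}} = 8 + 5 \sqrt{5} \approx 19.18$)
$m{\left(j,b \right)} = -4 + 6 j$ ($m{\left(j,b \right)} = -4 + 3 \left(j + j\right) = -4 + 3 \cdot 2 j = -4 + 6 j$)
$\left(Y + m{\left(4,4 \right)}\right)^{2} = \left(\left(8 + 5 \sqrt{5}\right) + \left(-4 + 6 \cdot 4\right)\right)^{2} = \left(\left(8 + 5 \sqrt{5}\right) + \left(-4 + 24\right)\right)^{2} = \left(\left(8 + 5 \sqrt{5}\right) + 20\right)^{2} = \left(28 + 5 \sqrt{5}\right)^{2}$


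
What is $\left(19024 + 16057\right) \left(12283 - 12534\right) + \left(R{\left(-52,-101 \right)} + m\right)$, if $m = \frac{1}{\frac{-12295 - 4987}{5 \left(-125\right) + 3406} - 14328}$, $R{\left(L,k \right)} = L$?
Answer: $- \frac{351012944954131}{39863450} \approx -8.8054 \cdot 10^{6}$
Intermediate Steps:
$m = - \frac{2781}{39863450}$ ($m = \frac{1}{- \frac{17282}{-625 + 3406} - 14328} = \frac{1}{- \frac{17282}{2781} - 14328} = \frac{1}{- \frac{39863450}{2781}} = - \frac{2781}{39863450} \approx -6.9763 \cdot 10^{-5}$)
$\left(19024 + 16057\right) \left(12283 - 12534\right) + \left(R{\left(-52,-101 \right)} + m\right) = \left(19024 + 16057\right) \left(12283 - 12534\right) - \frac{2072902181}{39863450} = 35081 \left(-251\right) - \frac{2072902181}{39863450} = -8805331 - \frac{2072902181}{39863450} = - \frac{351012944954131}{39863450}$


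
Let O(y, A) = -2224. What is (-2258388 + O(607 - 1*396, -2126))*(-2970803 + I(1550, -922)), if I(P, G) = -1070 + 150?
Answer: 6717912674476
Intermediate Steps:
I(P, G) = -920
(-2258388 + O(607 - 1*396, -2126))*(-2970803 + I(1550, -922)) = (-2258388 - 2224)*(-2970803 - 920) = -2260612*(-2971723) = 6717912674476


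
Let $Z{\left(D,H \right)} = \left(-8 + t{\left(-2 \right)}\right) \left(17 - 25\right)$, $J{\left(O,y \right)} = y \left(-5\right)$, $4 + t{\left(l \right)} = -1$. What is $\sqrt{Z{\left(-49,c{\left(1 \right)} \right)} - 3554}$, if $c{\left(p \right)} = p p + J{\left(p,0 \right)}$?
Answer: $5 i \sqrt{138} \approx 58.737 i$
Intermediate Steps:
$t{\left(l \right)} = -5$ ($t{\left(l \right)} = -4 - 1 = -5$)
$J{\left(O,y \right)} = - 5 y$
$c{\left(p \right)} = p^{2}$ ($c{\left(p \right)} = p p - 0 = p^{2} + 0 = p^{2}$)
$Z{\left(D,H \right)} = 104$ ($Z{\left(D,H \right)} = \left(-8 - 5\right) \left(17 - 25\right) = \left(-13\right) \left(-8\right) = 104$)
$\sqrt{Z{\left(-49,c{\left(1 \right)} \right)} - 3554} = \sqrt{104 - 3554} = \sqrt{-3450} = 5 i \sqrt{138}$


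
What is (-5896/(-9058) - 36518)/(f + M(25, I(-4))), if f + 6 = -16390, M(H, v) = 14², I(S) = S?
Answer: 82693537/36684900 ≈ 2.2542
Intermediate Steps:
M(H, v) = 196
f = -16396 (f = -6 - 16390 = -16396)
(-5896/(-9058) - 36518)/(f + M(25, I(-4))) = (-5896/(-9058) - 36518)/(-16396 + 196) = (-5896*(-1/9058) - 36518)/(-16200) = (2948/4529 - 36518)*(-1/16200) = -165387074/4529*(-1/16200) = 82693537/36684900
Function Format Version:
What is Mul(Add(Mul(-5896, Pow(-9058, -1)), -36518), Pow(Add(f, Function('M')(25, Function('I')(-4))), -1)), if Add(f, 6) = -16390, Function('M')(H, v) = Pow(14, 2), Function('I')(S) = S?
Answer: Rational(82693537, 36684900) ≈ 2.2542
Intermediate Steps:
Function('M')(H, v) = 196
f = -16396 (f = Add(-6, -16390) = -16396)
Mul(Add(Mul(-5896, Pow(-9058, -1)), -36518), Pow(Add(f, Function('M')(25, Function('I')(-4))), -1)) = Mul(Add(Mul(-5896, Pow(-9058, -1)), -36518), Pow(Add(-16396, 196), -1)) = Mul(Add(Mul(-5896, Rational(-1, 9058)), -36518), Pow(-16200, -1)) = Mul(Add(Rational(2948, 4529), -36518), Rational(-1, 16200)) = Mul(Rational(-165387074, 4529), Rational(-1, 16200)) = Rational(82693537, 36684900)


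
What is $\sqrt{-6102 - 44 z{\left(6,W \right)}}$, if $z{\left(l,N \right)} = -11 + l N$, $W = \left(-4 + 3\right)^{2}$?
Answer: $i \sqrt{5882} \approx 76.694 i$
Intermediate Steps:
$W = 1$ ($W = \left(-1\right)^{2} = 1$)
$z{\left(l,N \right)} = -11 + N l$
$\sqrt{-6102 - 44 z{\left(6,W \right)}} = \sqrt{-6102 - 44 \left(-11 + 1 \cdot 6\right)} = \sqrt{-6102 - 44 \left(-11 + 6\right)} = \sqrt{-6102 - -220} = \sqrt{-6102 + 220} = \sqrt{-5882} = i \sqrt{5882}$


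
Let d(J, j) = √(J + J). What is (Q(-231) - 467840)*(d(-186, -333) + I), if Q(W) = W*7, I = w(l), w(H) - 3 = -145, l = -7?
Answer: 66662894 - 938914*I*√93 ≈ 6.6663e+7 - 9.0546e+6*I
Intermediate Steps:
d(J, j) = √2*√J (d(J, j) = √(2*J) = √2*√J)
w(H) = -142 (w(H) = 3 - 145 = -142)
I = -142
Q(W) = 7*W
(Q(-231) - 467840)*(d(-186, -333) + I) = (7*(-231) - 467840)*(√2*√(-186) - 142) = (-1617 - 467840)*(√2*(I*√186) - 142) = -469457*(2*I*√93 - 142) = -469457*(-142 + 2*I*√93) = 66662894 - 938914*I*√93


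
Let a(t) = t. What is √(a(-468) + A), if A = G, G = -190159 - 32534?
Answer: I*√223161 ≈ 472.4*I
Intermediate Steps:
G = -222693
A = -222693
√(a(-468) + A) = √(-468 - 222693) = √(-223161) = I*√223161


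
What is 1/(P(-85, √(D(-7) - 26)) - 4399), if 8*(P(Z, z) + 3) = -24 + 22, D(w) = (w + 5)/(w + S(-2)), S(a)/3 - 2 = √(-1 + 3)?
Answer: -4/17609 ≈ -0.00022716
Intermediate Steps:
S(a) = 6 + 3*√2 (S(a) = 6 + 3*√(-1 + 3) = 6 + 3*√2)
D(w) = (5 + w)/(6 + w + 3*√2) (D(w) = (w + 5)/(w + (6 + 3*√2)) = (5 + w)/(6 + w + 3*√2))
P(Z, z) = -13/4 (P(Z, z) = -3 + (-24 + 22)/8 = -3 + (⅛)*(-2) = -3 - ¼ = -13/4)
1/(P(-85, √(D(-7) - 26)) - 4399) = 1/(-13/4 - 4399) = 1/(-17609/4) = -4/17609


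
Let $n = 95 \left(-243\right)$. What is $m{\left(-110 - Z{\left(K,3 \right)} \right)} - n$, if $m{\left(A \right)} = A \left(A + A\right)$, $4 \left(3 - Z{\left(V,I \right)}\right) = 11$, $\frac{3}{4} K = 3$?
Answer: $\frac{379161}{8} \approx 47395.0$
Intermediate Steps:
$K = 4$ ($K = \frac{4}{3} \cdot 3 = 4$)
$Z{\left(V,I \right)} = \frac{1}{4}$ ($Z{\left(V,I \right)} = 3 - \frac{11}{4} = \frac{1}{4}$)
$m{\left(A \right)} = 2 A^{2}$ ($m{\left(A \right)} = A 2 A = 2 A^{2}$)
$n = -23085$
$m{\left(-110 - Z{\left(K,3 \right)} \right)} - n = 2 \left(-110 - \frac{1}{4}\right)^{2} - -23085 = 2 \left(-110 - \frac{1}{4}\right)^{2} + 23085 = 2 \left(- \frac{441}{4}\right)^{2} + 23085 = 2 \cdot \frac{194481}{16} + 23085 = \frac{194481}{8} + 23085 = \frac{379161}{8}$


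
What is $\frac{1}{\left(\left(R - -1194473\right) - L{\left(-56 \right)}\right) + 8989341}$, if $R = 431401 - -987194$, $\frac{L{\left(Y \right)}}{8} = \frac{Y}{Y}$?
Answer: $\frac{1}{11602401} \approx 8.6189 \cdot 10^{-8}$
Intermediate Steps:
$L{\left(Y \right)} = 8$ ($L{\left(Y \right)} = 8 \frac{Y}{Y} = 8 \cdot 1 = 8$)
$R = 1418595$ ($R = 431401 + 987194 = 1418595$)
$\frac{1}{\left(\left(R - -1194473\right) - L{\left(-56 \right)}\right) + 8989341} = \frac{1}{\left(\left(1418595 - -1194473\right) - 8\right) + 8989341} = \frac{1}{\left(\left(1418595 + 1194473\right) - 8\right) + 8989341} = \frac{1}{\left(2613068 - 8\right) + 8989341} = \frac{1}{2613060 + 8989341} = \frac{1}{11602401}$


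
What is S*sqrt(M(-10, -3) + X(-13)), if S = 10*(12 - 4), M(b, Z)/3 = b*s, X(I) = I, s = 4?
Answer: 80*I*sqrt(133) ≈ 922.61*I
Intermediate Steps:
M(b, Z) = 12*b (M(b, Z) = 3*(b*4) = 3*(4*b) = 12*b)
S = 80 (S = 10*8 = 80)
S*sqrt(M(-10, -3) + X(-13)) = 80*sqrt(12*(-10) - 13) = 80*sqrt(-120 - 13) = 80*sqrt(-133) = 80*(I*sqrt(133)) = 80*I*sqrt(133)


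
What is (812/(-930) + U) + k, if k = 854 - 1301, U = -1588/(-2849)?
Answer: -592597169/1324785 ≈ -447.32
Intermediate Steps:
U = 1588/2849 (U = -1588*(-1/2849) = 1588/2849 ≈ 0.55739)
k = -447
(812/(-930) + U) + k = (812/(-930) + 1588/2849) - 447 = (812*(-1/930) + 1588/2849) - 447 = (-406/465 + 1588/2849) - 447 = -418274/1324785 - 447 = -592597169/1324785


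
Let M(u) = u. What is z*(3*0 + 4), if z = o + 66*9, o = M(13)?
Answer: 2428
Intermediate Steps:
o = 13
z = 607 (z = 13 + 66*9 = 13 + 594 = 607)
z*(3*0 + 4) = 607*(3*0 + 4) = 607*(0 + 4) = 607*4 = 2428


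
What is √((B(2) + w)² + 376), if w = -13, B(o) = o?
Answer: √497 ≈ 22.293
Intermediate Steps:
√((B(2) + w)² + 376) = √((2 - 13)² + 376) = √((-11)² + 376) = √(121 + 376) = √497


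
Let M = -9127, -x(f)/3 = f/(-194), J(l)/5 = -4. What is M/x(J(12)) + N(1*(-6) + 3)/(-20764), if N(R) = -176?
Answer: 4595692249/155730 ≈ 29511.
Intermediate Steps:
J(l) = -20 (J(l) = 5*(-4) = -20)
x(f) = 3*f/194 (x(f) = -3*f/(-194) = -3*f*(-1)/194 = -(-3)*f/194 = 3*f/194)
M/x(J(12)) + N(1*(-6) + 3)/(-20764) = -9127/((3/194)*(-20)) - 176/(-20764) = -9127/(-30/97) - 176*(-1/20764) = -9127*(-97/30) + 44/5191 = 885319/30 + 44/5191 = 4595692249/155730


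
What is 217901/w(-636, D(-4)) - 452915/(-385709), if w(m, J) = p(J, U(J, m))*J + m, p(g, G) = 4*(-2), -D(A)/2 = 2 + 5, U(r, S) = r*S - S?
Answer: -83809049349/202111516 ≈ -414.67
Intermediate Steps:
U(r, S) = -S + S*r (U(r, S) = S*r - S = -S + S*r)
D(A) = -14 (D(A) = -2*(2 + 5) = -2*7 = -14)
p(g, G) = -8
w(m, J) = m - 8*J (w(m, J) = -8*J + m = m - 8*J)
217901/w(-636, D(-4)) - 452915/(-385709) = 217901/(-636 - 8*(-14)) - 452915/(-385709) = 217901/(-636 + 112) - 452915*(-1/385709) = 217901/(-524) + 452915/385709 = 217901*(-1/524) + 452915/385709 = -217901/524 + 452915/385709 = -83809049349/202111516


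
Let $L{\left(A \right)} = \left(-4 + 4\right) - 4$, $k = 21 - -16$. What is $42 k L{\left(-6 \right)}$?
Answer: $-6216$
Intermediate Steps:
$k = 37$ ($k = 21 + 16 = 37$)
$L{\left(A \right)} = -4$ ($L{\left(A \right)} = 0 - 4 = -4$)
$42 k L{\left(-6 \right)} = 42 \cdot 37 \left(-4\right) = 1554 \left(-4\right) = -6216$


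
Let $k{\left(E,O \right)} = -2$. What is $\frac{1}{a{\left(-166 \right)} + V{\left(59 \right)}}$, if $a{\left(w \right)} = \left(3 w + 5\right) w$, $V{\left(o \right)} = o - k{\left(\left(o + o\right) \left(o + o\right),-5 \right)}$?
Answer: $\frac{1}{81899} \approx 1.221 \cdot 10^{-5}$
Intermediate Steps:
$V{\left(o \right)} = 2 + o$ ($V{\left(o \right)} = o - -2 = o + 2 = 2 + o$)
$a{\left(w \right)} = w \left(5 + 3 w\right)$ ($a{\left(w \right)} = \left(5 + 3 w\right) w = w \left(5 + 3 w\right)$)
$\frac{1}{a{\left(-166 \right)} + V{\left(59 \right)}} = \frac{1}{- 166 \left(5 + 3 \left(-166\right)\right) + \left(2 + 59\right)} = \frac{1}{- 166 \left(5 - 498\right) + 61} = \frac{1}{\left(-166\right) \left(-493\right) + 61} = \frac{1}{81838 + 61} = \frac{1}{81899}$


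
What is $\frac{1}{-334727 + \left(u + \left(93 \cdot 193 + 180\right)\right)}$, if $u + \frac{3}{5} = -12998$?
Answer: $- \frac{5}{1647983} \approx -3.034 \cdot 10^{-6}$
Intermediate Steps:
$u = - \frac{64993}{5}$ ($u = - \frac{3}{5} - 12998 = - \frac{64993}{5} \approx -12999.0$)
$\frac{1}{-334727 + \left(u + \left(93 \cdot 193 + 180\right)\right)} = \frac{1}{-334727 + \left(- \frac{64993}{5} + \left(93 \cdot 193 + 180\right)\right)} = \frac{1}{-334727 + \left(- \frac{64993}{5} + \left(17949 + 180\right)\right)} = \frac{1}{-334727 + \left(- \frac{64993}{5} + 18129\right)} = \frac{1}{-334727 + \frac{25652}{5}} = \frac{1}{- \frac{1647983}{5}} = - \frac{5}{1647983}$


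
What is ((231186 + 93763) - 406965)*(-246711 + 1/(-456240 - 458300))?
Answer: 420568873282024/20785 ≈ 2.0234e+10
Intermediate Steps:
((231186 + 93763) - 406965)*(-246711 + 1/(-456240 - 458300)) = (324949 - 406965)*(-246711 + 1/(-914540)) = -82016*(-246711 - 1/914540) = -82016*(-225627077941/914540) = 420568873282024/20785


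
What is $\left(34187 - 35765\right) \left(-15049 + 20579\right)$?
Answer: $-8726340$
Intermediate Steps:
$\left(34187 - 35765\right) \left(-15049 + 20579\right) = \left(-1578\right) 5530 = -8726340$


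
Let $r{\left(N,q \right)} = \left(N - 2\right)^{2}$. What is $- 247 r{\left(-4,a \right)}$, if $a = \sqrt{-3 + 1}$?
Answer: $-8892$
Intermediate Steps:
$a = i \sqrt{2}$ ($a = \sqrt{-2} = i \sqrt{2} \approx 1.4142 i$)
$r{\left(N,q \right)} = \left(-2 + N\right)^{2}$
$- 247 r{\left(-4,a \right)} = - 247 \left(-2 - 4\right)^{2} = - 247 \left(-6\right)^{2} = \left(-247\right) 36 = -8892$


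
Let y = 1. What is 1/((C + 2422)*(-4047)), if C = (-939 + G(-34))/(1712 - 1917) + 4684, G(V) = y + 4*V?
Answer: -205/5899732788 ≈ -3.4747e-8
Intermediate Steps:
G(V) = 1 + 4*V
C = 961294/205 (C = (-939 + (1 + 4*(-34)))/(1712 - 1917) + 4684 = (-939 + (1 - 136))/(-205) + 4684 = (-939 - 135)*(-1/205) + 4684 = -1074*(-1/205) + 4684 = 1074/205 + 4684 = 961294/205 ≈ 4689.2)
1/((C + 2422)*(-4047)) = 1/((961294/205 + 2422)*(-4047)) = -1/4047/(1457804/205) = (205/1457804)*(-1/4047) = -205/5899732788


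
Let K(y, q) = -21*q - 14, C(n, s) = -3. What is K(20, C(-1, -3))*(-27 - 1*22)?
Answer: -2401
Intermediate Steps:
K(y, q) = -14 - 21*q
K(20, C(-1, -3))*(-27 - 1*22) = (-14 - 21*(-3))*(-27 - 1*22) = (-14 + 63)*(-27 - 22) = 49*(-49) = -2401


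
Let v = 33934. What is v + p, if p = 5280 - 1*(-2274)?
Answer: 41488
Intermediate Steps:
p = 7554 (p = 5280 + 2274 = 7554)
v + p = 33934 + 7554 = 41488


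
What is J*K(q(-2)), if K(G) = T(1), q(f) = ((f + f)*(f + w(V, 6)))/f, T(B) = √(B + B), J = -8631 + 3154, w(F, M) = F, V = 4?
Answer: -5477*√2 ≈ -7745.6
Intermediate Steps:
J = -5477
T(B) = √2*√B (T(B) = √(2*B) = √2*√B)
q(f) = 8 + 2*f (q(f) = ((f + f)*(f + 4))/f = ((2*f)*(4 + f))/f = (2*f*(4 + f))/f = 8 + 2*f)
K(G) = √2 (K(G) = √2*√1 = √2*1 = √2)
J*K(q(-2)) = -5477*√2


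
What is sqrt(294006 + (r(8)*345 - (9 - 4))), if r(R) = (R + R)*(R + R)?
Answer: sqrt(382321) ≈ 618.32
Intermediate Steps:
r(R) = 4*R**2 (r(R) = (2*R)*(2*R) = 4*R**2)
sqrt(294006 + (r(8)*345 - (9 - 4))) = sqrt(294006 + ((4*8**2)*345 - (9 - 4))) = sqrt(294006 + ((4*64)*345 - 1*5)) = sqrt(294006 + (256*345 - 5)) = sqrt(294006 + (88320 - 5)) = sqrt(294006 + 88315) = sqrt(382321)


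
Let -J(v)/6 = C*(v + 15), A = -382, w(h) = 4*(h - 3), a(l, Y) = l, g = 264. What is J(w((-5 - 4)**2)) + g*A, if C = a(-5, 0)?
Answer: -91038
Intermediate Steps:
C = -5
w(h) = -12 + 4*h (w(h) = 4*(-3 + h) = -12 + 4*h)
J(v) = 450 + 30*v (J(v) = -(-30)*(v + 15) = -(-30)*(15 + v) = -6*(-75 - 5*v) = 450 + 30*v)
J(w((-5 - 4)**2)) + g*A = (450 + 30*(-12 + 4*(-5 - 4)**2)) + 264*(-382) = (450 + 30*(-12 + 4*(-9)**2)) - 100848 = (450 + 30*(-12 + 4*81)) - 100848 = (450 + 30*(-12 + 324)) - 100848 = (450 + 30*312) - 100848 = (450 + 9360) - 100848 = 9810 - 100848 = -91038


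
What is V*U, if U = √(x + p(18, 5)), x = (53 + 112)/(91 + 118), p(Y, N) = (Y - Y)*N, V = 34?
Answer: 34*√285/19 ≈ 30.210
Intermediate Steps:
p(Y, N) = 0 (p(Y, N) = 0*N = 0)
x = 15/19 (x = 165/209 = 165*(1/209) = 15/19 ≈ 0.78947)
U = √285/19 (U = √(15/19 + 0) = √(15/19) = √285/19 ≈ 0.88852)
V*U = 34*(√285/19) = 34*√285/19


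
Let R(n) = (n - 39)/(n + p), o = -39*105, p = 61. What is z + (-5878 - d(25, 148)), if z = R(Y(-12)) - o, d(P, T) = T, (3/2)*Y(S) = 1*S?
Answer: -102390/53 ≈ -1931.9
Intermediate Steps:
Y(S) = 2*S/3 (Y(S) = 2*(1*S)/3 = 2*S/3)
o = -4095
R(n) = (-39 + n)/(61 + n) (R(n) = (n - 39)/(n + 61) = (-39 + n)/(61 + n))
z = 216988/53 (z = (-39 + (2/3)*(-12))/(61 + (2/3)*(-12)) - 1*(-4095) = (-39 - 8)/(61 - 8) + 4095 = -47/53 + 4095 = 216988/53 ≈ 4094.1)
z + (-5878 - d(25, 148)) = 216988/53 + (-5878 - 1*148) = 216988/53 + (-5878 - 148) = 216988/53 - 6026 = -102390/53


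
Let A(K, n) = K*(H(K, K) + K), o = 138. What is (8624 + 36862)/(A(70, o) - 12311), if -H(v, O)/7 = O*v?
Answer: -45486/2408411 ≈ -0.018886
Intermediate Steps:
H(v, O) = -7*O*v
A(K, n) = K*(K - 7*K**2) (A(K, n) = K*(-7*K*K + K) = K*(-7*K**2 + K) = K*(K - 7*K**2))
(8624 + 36862)/(A(70, o) - 12311) = (8624 + 36862)/(70**2*(1 - 7*70) - 12311) = 45486/(4900*(1 - 490) - 12311) = 45486/(4900*(-489) - 12311) = 45486/(-2396100 - 12311) = 45486/(-2408411) = 45486*(-1/2408411) = -45486/2408411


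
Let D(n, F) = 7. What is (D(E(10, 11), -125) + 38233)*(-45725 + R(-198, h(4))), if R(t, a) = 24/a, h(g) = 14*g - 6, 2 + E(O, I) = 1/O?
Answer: -8742528224/5 ≈ -1.7485e+9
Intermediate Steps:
E(O, I) = -2 + 1/O
h(g) = -6 + 14*g
(D(E(10, 11), -125) + 38233)*(-45725 + R(-198, h(4))) = (7 + 38233)*(-45725 + 24/(-6 + 14*4)) = 38240*(-45725 + 24/(-6 + 56)) = 38240*(-45725 + 24/50) = 38240*(-45725 + 24*(1/50)) = 38240*(-45725 + 12/25) = 38240*(-1143113/25) = -8742528224/5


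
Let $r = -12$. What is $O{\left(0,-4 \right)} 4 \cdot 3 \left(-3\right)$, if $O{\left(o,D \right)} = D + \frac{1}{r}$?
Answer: $147$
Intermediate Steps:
$O{\left(o,D \right)} = - \frac{1}{12} + D$ ($O{\left(o,D \right)} = D + \frac{1}{-12} = D - \frac{1}{12} = - \frac{1}{12} + D$)
$O{\left(0,-4 \right)} 4 \cdot 3 \left(-3\right) = \left(- \frac{1}{12} - 4\right) 4 \cdot 3 \left(-3\right) = - \frac{49 \cdot 12 \left(-3\right)}{12} = \left(- \frac{49}{12}\right) \left(-36\right) = 147$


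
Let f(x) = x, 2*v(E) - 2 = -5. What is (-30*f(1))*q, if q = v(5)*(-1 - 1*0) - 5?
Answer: 105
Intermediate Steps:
v(E) = -3/2 (v(E) = 1 + (½)*(-5) = 1 - 5/2 = -3/2)
q = -7/2 (q = -3*(-1 - 1*0)/2 - 5 = -3*(-1 + 0)/2 - 5 = -3/2*(-1) - 5 = 3/2 - 5 = -7/2 ≈ -3.5000)
(-30*f(1))*q = -30*1*(-7/2) = -30*(-7/2) = 105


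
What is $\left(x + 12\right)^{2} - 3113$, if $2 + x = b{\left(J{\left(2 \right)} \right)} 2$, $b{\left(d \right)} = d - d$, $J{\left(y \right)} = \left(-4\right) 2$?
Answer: $-3013$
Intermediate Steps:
$J{\left(y \right)} = -8$
$b{\left(d \right)} = 0$
$x = -2$ ($x = -2 + 0 \cdot 2 = -2 + 0 = -2$)
$\left(x + 12\right)^{2} - 3113 = \left(-2 + 12\right)^{2} - 3113 = 10^{2} - 3113 = 100 - 3113 = -3013$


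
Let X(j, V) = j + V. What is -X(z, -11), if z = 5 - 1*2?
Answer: 8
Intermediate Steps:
z = 3 (z = 5 - 2 = 3)
X(j, V) = V + j
-X(z, -11) = -(-11 + 3) = -1*(-8) = 8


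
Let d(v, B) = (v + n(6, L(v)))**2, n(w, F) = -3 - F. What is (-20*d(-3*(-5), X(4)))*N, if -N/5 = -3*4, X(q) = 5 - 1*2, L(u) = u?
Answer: -10800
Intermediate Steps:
X(q) = 3 (X(q) = 5 - 2 = 3)
N = 60 (N = -(-15)*4 = -5*(-12) = 60)
d(v, B) = 9 (d(v, B) = (v + (-3 - v))**2 = (-3)**2 = 9)
(-20*d(-3*(-5), X(4)))*N = -20*9*60 = -180*60 = -10800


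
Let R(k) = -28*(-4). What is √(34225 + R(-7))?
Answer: √34337 ≈ 185.30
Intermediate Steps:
R(k) = 112
√(34225 + R(-7)) = √(34225 + 112) = √34337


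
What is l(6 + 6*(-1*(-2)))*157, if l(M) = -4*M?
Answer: -11304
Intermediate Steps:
l(6 + 6*(-1*(-2)))*157 = -4*(6 + 6*(-1*(-2)))*157 = -4*(6 + 6*2)*157 = -4*(6 + 12)*157 = -4*18*157 = -72*157 = -11304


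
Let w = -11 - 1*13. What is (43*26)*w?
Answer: -26832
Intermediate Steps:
w = -24 (w = -11 - 13 = -24)
(43*26)*w = (43*26)*(-24) = 1118*(-24) = -26832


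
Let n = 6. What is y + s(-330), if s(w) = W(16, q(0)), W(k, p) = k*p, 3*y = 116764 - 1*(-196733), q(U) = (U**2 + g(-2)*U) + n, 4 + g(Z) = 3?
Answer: 104595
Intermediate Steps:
g(Z) = -1 (g(Z) = -4 + 3 = -1)
q(U) = 6 + U**2 - U (q(U) = (U**2 - U) + 6 = 6 + U**2 - U)
y = 104499 (y = (116764 - 1*(-196733))/3 = (116764 + 196733)/3 = (1/3)*313497 = 104499)
s(w) = 96 (s(w) = 16*(6 + 0**2 - 1*0) = 16*(6 + 0 + 0) = 16*6 = 96)
y + s(-330) = 104499 + 96 = 104595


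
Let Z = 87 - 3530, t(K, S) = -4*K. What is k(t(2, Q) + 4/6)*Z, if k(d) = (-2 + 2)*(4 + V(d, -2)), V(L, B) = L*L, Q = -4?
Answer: 0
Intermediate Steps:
V(L, B) = L**2
Z = -3443
k(d) = 0 (k(d) = (-2 + 2)*(4 + d**2) = 0*(4 + d**2) = 0)
k(t(2, Q) + 4/6)*Z = 0*(-3443) = 0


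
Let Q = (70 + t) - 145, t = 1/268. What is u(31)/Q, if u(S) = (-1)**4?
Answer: -268/20099 ≈ -0.013334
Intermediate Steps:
u(S) = 1
t = 1/268 ≈ 0.0037313
Q = -20099/268 (Q = (70 + 1/268) - 145 = 18761/268 - 145 = -20099/268 ≈ -74.996)
u(31)/Q = 1/(-20099/268) = 1*(-268/20099) = -268/20099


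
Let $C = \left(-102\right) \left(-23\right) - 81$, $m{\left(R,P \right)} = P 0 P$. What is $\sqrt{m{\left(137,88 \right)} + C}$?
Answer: $\sqrt{2265} \approx 47.592$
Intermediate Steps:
$m{\left(R,P \right)} = 0$ ($m{\left(R,P \right)} = 0 P = 0$)
$C = 2265$ ($C = 2346 - 81 = 2265$)
$\sqrt{m{\left(137,88 \right)} + C} = \sqrt{0 + 2265} = \sqrt{2265}$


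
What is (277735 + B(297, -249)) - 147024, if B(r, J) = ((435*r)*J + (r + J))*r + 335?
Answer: -9554212533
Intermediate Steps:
B(r, J) = 335 + r*(J + r + 435*J*r) (B(r, J) = (435*J*r + (J + r))*r + 335 = (J + r + 435*J*r)*r + 335 = r*(J + r + 435*J*r) + 335 = 335 + r*(J + r + 435*J*r))
(277735 + B(297, -249)) - 147024 = (277735 + (335 + 297² - 249*297 + 435*(-249)*297²)) - 147024 = (277735 + (335 + 88209 - 73953 + 435*(-249)*88209)) - 147024 = (277735 + (335 + 88209 - 73953 - 9554357835)) - 147024 = (277735 - 9554343244) - 147024 = -9554065509 - 147024 = -9554212533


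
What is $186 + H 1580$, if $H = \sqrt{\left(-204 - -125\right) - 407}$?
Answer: $186 + 14220 i \sqrt{6} \approx 186.0 + 34832.0 i$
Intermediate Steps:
$H = 9 i \sqrt{6}$ ($H = \sqrt{\left(-204 + 125\right) - 407} = \sqrt{-79 - 407} = \sqrt{-486} = 9 i \sqrt{6} \approx 22.045 i$)
$186 + H 1580 = 186 + 9 i \sqrt{6} \cdot 1580 = 186 + 14220 i \sqrt{6}$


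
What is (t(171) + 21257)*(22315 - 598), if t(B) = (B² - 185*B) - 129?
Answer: 406846278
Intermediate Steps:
t(B) = -129 + B² - 185*B
(t(171) + 21257)*(22315 - 598) = ((-129 + 171² - 185*171) + 21257)*(22315 - 598) = ((-129 + 29241 - 31635) + 21257)*21717 = (-2523 + 21257)*21717 = 18734*21717 = 406846278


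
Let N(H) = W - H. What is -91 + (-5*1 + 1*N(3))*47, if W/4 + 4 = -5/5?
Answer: -1407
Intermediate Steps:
W = -20 (W = -16 + 4*(-5/5) = -16 + 4*(-5*1/5) = -16 + 4*(-1) = -16 - 4 = -20)
N(H) = -20 - H
-91 + (-5*1 + 1*N(3))*47 = -91 + (-5*1 + 1*(-20 - 1*3))*47 = -91 + (-5 + 1*(-20 - 3))*47 = -91 + (-5 + 1*(-23))*47 = -91 + (-5 - 23)*47 = -91 - 28*47 = -91 - 1316 = -1407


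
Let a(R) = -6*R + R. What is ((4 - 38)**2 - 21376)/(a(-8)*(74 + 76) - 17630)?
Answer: 2022/1163 ≈ 1.7386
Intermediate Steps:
a(R) = -5*R
((4 - 38)**2 - 21376)/(a(-8)*(74 + 76) - 17630) = ((4 - 38)**2 - 21376)/((-5*(-8))*(74 + 76) - 17630) = ((-34)**2 - 21376)/(40*150 - 17630) = (1156 - 21376)/(6000 - 17630) = -20220/(-11630) = -20220*(-1/11630) = 2022/1163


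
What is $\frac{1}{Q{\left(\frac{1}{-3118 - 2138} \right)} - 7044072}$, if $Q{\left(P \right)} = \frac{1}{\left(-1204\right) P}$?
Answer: $- \frac{301}{2120264358} \approx -1.4196 \cdot 10^{-7}$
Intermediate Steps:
$Q{\left(P \right)} = - \frac{1}{1204 P}$
$\frac{1}{Q{\left(\frac{1}{-3118 - 2138} \right)} - 7044072} = \frac{1}{- \frac{1}{1204 \frac{1}{-3118 - 2138}} - 7044072} = \frac{1}{- \frac{1}{1204 \frac{1}{-5256}} - 7044072} = \frac{1}{- \frac{1}{1204 \left(- \frac{1}{5256}\right)} - 7044072} = \frac{1}{\left(- \frac{1}{1204}\right) \left(-5256\right) - 7044072} = \frac{1}{\frac{1314}{301} - 7044072} = \frac{1}{- \frac{2120264358}{301}} = - \frac{301}{2120264358}$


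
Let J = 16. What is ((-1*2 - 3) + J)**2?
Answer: 121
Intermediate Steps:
((-1*2 - 3) + J)**2 = ((-1*2 - 3) + 16)**2 = ((-2 - 3) + 16)**2 = (-5 + 16)**2 = 11**2 = 121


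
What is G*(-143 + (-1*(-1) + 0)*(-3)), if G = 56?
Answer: -8176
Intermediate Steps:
G*(-143 + (-1*(-1) + 0)*(-3)) = 56*(-143 + (-1*(-1) + 0)*(-3)) = 56*(-143 + (1 + 0)*(-3)) = 56*(-143 + 1*(-3)) = 56*(-143 - 3) = 56*(-146) = -8176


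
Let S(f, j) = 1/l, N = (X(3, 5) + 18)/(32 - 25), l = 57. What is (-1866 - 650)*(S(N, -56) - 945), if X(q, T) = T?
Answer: 135521824/57 ≈ 2.3776e+6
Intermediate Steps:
N = 23/7 (N = (5 + 18)/(32 - 25) = 23/7 ≈ 3.2857)
S(f, j) = 1/57
(-1866 - 650)*(S(N, -56) - 945) = (-1866 - 650)*(1/57 - 945) = -2516*(-53864/57) = 135521824/57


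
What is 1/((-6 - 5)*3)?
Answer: -1/33 ≈ -0.030303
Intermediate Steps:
1/((-6 - 5)*3) = 1/(-11*3) = 1/(-33) = -1/33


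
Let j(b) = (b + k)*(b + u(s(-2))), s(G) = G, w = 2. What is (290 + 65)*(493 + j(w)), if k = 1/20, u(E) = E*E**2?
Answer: 341297/2 ≈ 1.7065e+5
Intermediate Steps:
u(E) = E**3
k = 1/20 ≈ 0.050000
j(b) = (-8 + b)*(1/20 + b) (j(b) = (b + 1/20)*(b + (-2)**3) = (1/20 + b)*(b - 8) = (1/20 + b)*(-8 + b) = (-8 + b)*(1/20 + b))
(290 + 65)*(493 + j(w)) = (290 + 65)*(493 + (-2/5 + 2**2 - 159/20*2)) = 355*(493 + (-2/5 + 4 - 159/10)) = 355*(493 - 123/10) = 355*(4807/10) = 341297/2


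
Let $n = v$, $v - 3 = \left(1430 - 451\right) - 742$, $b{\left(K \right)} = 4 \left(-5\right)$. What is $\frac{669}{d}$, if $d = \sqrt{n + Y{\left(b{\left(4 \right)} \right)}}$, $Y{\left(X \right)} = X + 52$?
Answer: $\frac{669 \sqrt{17}}{68} \approx 40.564$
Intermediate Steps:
$b{\left(K \right)} = -20$
$v = 240$ ($v = 3 + \left(\left(1430 - 451\right) - 742\right) = 3 + \left(979 - 742\right) = 3 + 237 = 240$)
$Y{\left(X \right)} = 52 + X$
$n = 240$
$d = 4 \sqrt{17}$ ($d = \sqrt{240 + \left(52 - 20\right)} = \sqrt{240 + 32} = \sqrt{272} = 4 \sqrt{17} \approx 16.492$)
$\frac{669}{d} = \frac{669}{4 \sqrt{17}} = 669 \frac{\sqrt{17}}{68} = \frac{669 \sqrt{17}}{68}$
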